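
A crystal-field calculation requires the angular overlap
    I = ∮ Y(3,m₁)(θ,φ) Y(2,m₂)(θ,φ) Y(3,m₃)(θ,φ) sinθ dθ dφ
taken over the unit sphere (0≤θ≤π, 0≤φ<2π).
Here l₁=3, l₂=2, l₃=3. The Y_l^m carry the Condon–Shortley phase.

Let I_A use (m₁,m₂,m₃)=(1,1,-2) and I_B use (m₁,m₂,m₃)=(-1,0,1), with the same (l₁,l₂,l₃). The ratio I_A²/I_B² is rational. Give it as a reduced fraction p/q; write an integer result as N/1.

5/3

Same 3,2,3: normalisation and zero-m 3j drop out of the ratio.
A: Δ: 2! 4! 2! / 9! → 1/3780; sum: t=1:−1/12 t=2:+1/48 = -1/16; 3j²(3 2 3; 1 1 -2) = Δ·Π!·Σ² = 1/28  (sign +1)
B: Δ: 2! 4! 2! / 9! → 1/3780; sum: t=0:+1/96 t=1:−1/6 t=2:+1/16 = -3/32; 3j²(3 2 3; -1 0 1) = Δ·Π!·Σ² = 3/140  (sign -1)
I_A²/I_B² = (1/28)/(3/140) = 5/3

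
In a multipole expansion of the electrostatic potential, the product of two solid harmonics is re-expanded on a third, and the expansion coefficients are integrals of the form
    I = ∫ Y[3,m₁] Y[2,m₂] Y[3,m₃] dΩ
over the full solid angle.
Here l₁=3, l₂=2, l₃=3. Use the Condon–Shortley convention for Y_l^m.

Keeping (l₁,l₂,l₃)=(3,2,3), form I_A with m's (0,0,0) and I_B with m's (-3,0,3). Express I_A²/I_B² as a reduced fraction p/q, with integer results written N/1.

Same 3,2,3: normalisation and zero-m 3j drop out of the ratio.
A: Δ: 2! 4! 2! / 9! → 1/3780; sum: t=0:+1/24 t=1:−1/4 t=2:+1/24 = -1/6; 3j²(3 2 3; 0 0 0) = Δ·Π!·Σ² = 4/105  (sign +1)
B: Δ: 2! 4! 2! / 9! → 1/3780; sum: t=2:+1/96 = 1/96; 3j²(3 2 3; -3 0 3) = Δ·Π!·Σ² = 5/84  (sign +1)
I_A²/I_B² = (4/105)/(5/84) = 16/25

16/25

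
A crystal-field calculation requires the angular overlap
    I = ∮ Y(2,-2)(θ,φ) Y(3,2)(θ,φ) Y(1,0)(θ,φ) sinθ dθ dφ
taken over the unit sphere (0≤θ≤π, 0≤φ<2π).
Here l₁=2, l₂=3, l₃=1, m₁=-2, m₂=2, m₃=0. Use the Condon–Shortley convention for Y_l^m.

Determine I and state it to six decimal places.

0.184674

Rules hold: Σm=0, L=6 even, 1≤1≤5.
N = 5·7·3 = 105
Δ = 4!·0!·2!/7! = 1/105
Racah Σ t=2..2: t=2:+1/4 = 1/4
⇒ 3j(2 3 1; 0 0 0)² = 3/35, sgn -1
Racah Σ t=4..4: t=4:+1/24 = 1/24
⇒ 3j(2 3 1; -2 2 0)² = 1/21, sgn -1
4πI² = N·(3j₀)²·(3jₘ)² = 3/7
I = +1·√(0.428571/4π) = 0.18467439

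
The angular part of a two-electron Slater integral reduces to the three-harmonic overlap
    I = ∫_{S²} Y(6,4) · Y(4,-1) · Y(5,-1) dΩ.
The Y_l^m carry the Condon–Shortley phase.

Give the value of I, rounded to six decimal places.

4 − 1 − 1 = 2 ≠ 0: azimuthal integral kills it; I = 0

0.000000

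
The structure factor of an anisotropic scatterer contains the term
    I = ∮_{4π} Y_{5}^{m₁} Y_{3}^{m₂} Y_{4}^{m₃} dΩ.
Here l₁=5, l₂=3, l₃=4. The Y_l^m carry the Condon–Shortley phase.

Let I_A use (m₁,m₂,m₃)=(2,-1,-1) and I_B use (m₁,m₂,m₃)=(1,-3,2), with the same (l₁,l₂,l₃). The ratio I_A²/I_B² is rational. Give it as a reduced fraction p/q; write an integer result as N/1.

3584/3375

Shared (l₁,l₂,l₃)=(5,3,4): N and (l;000)² cancel in I_A²/I_B².
A: Δ = 4!·6!·2!/13! = 1/180180; Racah Σ t=0..2: t=0:+1/1728 t=1:−1/288 t=2:+1/960 = -1/540; ⇒ 3j(5 3 4; 2 -1 -1)² = 128/6435, sgn +1
B: Δ = 4!·6!·2!/13! = 1/180180; Racah Σ t=0..0: t=0:+1/2304 = 1/2304; ⇒ 3j(5 3 4; 1 -3 2)² = 75/4004, sgn +1
I_A²/I_B² = (128/6435)/(75/4004) = 3584/3375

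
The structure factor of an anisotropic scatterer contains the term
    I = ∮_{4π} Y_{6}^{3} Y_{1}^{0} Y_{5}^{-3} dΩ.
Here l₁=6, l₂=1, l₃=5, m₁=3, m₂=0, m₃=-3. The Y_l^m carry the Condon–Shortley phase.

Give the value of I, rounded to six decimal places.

-0.212310

Rules hold: Σm=0, L=12 even, 5≤5≤7.
N = 13·3·11 = 429
Δ = 2!·10!·0!/13! = 1/858
Racah Σ t=1..1: t=1:−1/14400 = -1/14400
⇒ 3j(6 1 5; 0 0 0)² = 6/143, sgn +1
Racah Σ t=1..1: t=1:−1/80640 = -1/80640
⇒ 3j(6 1 5; 3 0 -3)² = 9/286, sgn -1
4πI² = N·(3j₀)²·(3jₘ)² = 81/143
I = -1·√(0.566434/4π) = -0.21230956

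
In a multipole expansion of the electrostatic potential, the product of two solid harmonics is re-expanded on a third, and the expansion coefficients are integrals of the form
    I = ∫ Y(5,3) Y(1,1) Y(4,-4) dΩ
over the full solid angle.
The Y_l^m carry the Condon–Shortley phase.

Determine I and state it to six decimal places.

Checks pass: Σm=0; 10 even; l₃=4∈[4,6].
(2·5+1)(2·1+1)(2·4+1) = 297
Δ: 2! 8! 0! / 11! → 1/495
sum: t=1:−1/576 = -1/576
3j²(5 1 4; 0 0 0) = Δ·Π!·Σ² = 5/99  (sign -1)
sum: t=2:+1/80640 = 1/80640
3j²(5 1 4; 3 1 -4) = Δ·Π!·Σ² = 1/495  (sign +1)
combine: 4πI² = 297·5/99·1/495 = 1/33
take √, sign -1: I = -0.04910640

-0.049106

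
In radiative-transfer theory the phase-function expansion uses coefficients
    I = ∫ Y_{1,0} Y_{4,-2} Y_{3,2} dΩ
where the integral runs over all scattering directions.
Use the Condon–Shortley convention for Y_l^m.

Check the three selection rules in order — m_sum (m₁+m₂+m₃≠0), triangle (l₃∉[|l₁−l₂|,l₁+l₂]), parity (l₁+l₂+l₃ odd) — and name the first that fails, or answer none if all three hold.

m₁+m₂+m₃ = 0 − 2 + 2 = 0  ✓
triangle: |1−4|=3 ≤ l₃=3 ≤ 1+4=5  ✓
parity: l₁+l₂+l₃ = 8 is even  ✓

none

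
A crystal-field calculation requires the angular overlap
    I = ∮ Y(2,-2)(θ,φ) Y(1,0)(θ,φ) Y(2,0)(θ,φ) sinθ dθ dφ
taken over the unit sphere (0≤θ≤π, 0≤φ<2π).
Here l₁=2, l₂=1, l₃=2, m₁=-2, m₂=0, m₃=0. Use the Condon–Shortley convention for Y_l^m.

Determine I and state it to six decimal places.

-2 + 0 + 0 = -2 ≠ 0: azimuthal integral kills it; I = 0

0.000000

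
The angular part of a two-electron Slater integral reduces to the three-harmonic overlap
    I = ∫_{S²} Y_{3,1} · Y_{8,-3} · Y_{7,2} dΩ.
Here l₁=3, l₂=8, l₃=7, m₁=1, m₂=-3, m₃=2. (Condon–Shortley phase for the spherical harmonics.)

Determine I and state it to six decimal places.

Rules hold: Σm=0, L=18 even, 5≤7≤11.
N = 7·17·15 = 1785
Δ = 4!·2!·12!/19! = 1/5290740
Racah Σ t=1..3: t=1:−1/7257600 t=2:+1/2073600 t=3:−1/7257600 = 1/4838400
⇒ 3j(3 8 7; 0 0 0)² = 252/20995, sgn -1
Racah Σ t=0..2: t=0:+1/29030400 t=1:−1/5806080 t=2:+1/17418240 = -1/12441600
⇒ 3j(3 8 7; 1 -3 2)² = 154/12597, sgn +1
4πI² = N·(3j₀)²·(3jₘ)² = 271656/1037153
I = -1·√(0.261925/4π) = -0.14437211

-0.144372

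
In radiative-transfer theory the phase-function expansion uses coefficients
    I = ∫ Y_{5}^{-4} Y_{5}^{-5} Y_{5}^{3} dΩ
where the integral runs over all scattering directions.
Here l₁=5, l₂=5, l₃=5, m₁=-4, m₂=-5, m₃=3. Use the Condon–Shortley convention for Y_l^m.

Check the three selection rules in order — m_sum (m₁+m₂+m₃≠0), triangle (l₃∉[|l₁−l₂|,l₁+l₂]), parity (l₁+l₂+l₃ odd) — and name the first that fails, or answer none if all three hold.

m₁+m₂+m₃ = -4 − 5 + 3 = -6  ✗
triangle: |5−5|=0 ≤ l₃=5 ≤ 5+5=10
parity: l₁+l₂+l₃ = 15 is odd

m_sum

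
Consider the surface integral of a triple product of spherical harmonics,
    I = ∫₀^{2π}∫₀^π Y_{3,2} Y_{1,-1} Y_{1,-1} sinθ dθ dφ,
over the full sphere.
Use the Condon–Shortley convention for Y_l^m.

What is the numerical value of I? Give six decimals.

0.000000

triangle: need 2≤l₃≤4, have 1; I=0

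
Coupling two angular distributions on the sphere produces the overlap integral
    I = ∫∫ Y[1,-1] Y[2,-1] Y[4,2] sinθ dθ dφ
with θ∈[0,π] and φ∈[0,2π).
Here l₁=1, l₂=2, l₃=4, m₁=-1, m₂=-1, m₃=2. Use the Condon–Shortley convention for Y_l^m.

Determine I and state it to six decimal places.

triangle: need 1≤l₃≤3, have 4; I=0

0.000000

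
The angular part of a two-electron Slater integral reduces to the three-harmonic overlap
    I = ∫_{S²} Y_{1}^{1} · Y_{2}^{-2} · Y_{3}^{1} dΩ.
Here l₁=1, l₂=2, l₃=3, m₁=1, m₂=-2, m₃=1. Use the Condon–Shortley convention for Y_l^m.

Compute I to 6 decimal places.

-0.082589

m-sum 0 ✓  L=6 even ✓  1≤3≤3 ✓
Π(2lᵢ+1) = 3×5×7 = 105
triangle coeff Δ(1,2,3) = 1/105
Σ_t [0,0]: t=0:+1/4 = 1/4
(3j)²=3/35 [(1 2 3; 0 0 0)], sign=-1
Σ_t [0,0]: t=0:+1/48 = 1/48
(3j)²=1/105 [(1 2 3; 1 -2 1)], sign=+1
⇒ 4πI² = 3/35
I = (-1)√(3/35/(4π)) = -0.08258890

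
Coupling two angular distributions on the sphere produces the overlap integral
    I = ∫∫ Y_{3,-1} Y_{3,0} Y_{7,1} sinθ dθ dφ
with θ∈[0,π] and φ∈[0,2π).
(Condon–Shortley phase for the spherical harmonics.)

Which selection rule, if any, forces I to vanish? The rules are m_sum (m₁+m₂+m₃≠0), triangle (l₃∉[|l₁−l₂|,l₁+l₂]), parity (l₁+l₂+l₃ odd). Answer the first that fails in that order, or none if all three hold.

triangle

azimuthal sum: -1 + 0 + 1 = 0  ✓
0 ≤ 7 ≤ 6 (triangle on l)  ✗
L = 3 + 3 + 7 = 13 (odd)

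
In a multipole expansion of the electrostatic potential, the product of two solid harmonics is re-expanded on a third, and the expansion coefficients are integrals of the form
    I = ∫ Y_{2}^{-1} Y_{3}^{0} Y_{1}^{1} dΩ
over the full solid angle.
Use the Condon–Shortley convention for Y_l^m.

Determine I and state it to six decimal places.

m-sum 0 ✓  L=6 even ✓  1≤1≤5 ✓
Π(2lᵢ+1) = 5×7×3 = 105
triangle coeff Δ(2,3,1) = 1/105
Σ_t [2,2]: t=2:+1/4 = 1/4
(3j)²=3/35 [(2 3 1; 0 0 0)], sign=-1
Σ_t [3,3]: t=3:−1/12 = -1/12
(3j)²=1/35 [(2 3 1; -1 0 1)], sign=-1
⇒ 4πI² = 9/35
I = (+1)√(9/35/(4π)) = 0.14304817

0.143048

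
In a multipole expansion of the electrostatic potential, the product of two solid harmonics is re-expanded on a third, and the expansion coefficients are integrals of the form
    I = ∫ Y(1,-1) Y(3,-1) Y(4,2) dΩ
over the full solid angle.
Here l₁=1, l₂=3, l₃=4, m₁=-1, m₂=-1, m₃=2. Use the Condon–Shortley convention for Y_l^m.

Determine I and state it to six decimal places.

Rules hold: Σm=0, L=8 even, 2≤4≤4.
N = 3·7·9 = 189
Δ = 0!·2!·6!/9! = 1/252
Racah Σ t=0..0: t=0:+1/36 = 1/36
⇒ 3j(1 3 4; 0 0 0)² = 4/63, sgn +1
Racah Σ t=0..0: t=0:+1/96 = 1/96
⇒ 3j(1 3 4; -1 -1 2)² = 5/84, sgn +1
4πI² = N·(3j₀)²·(3jₘ)² = 5/7
I = +1·√(0.714286/4π) = 0.23841361

0.238414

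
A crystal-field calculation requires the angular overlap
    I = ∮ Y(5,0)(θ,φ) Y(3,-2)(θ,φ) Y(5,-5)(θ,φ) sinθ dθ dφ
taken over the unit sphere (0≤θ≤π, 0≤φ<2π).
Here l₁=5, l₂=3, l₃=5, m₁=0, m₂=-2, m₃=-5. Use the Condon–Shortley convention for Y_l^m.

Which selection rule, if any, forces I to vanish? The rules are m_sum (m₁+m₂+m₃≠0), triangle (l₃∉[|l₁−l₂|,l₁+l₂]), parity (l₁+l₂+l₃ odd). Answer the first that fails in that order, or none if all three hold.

m_sum

azimuthal sum: 0 − 2 − 5 = -7  ✗
2 ≤ 5 ≤ 8 (triangle on l)
L = 5 + 3 + 5 = 13 (odd)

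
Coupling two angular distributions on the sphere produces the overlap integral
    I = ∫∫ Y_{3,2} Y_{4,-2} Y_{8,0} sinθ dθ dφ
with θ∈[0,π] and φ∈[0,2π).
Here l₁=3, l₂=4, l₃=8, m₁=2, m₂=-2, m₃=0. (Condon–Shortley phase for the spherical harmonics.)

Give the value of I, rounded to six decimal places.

triangle: need 1≤l₃≤7, have 8; I=0

0.000000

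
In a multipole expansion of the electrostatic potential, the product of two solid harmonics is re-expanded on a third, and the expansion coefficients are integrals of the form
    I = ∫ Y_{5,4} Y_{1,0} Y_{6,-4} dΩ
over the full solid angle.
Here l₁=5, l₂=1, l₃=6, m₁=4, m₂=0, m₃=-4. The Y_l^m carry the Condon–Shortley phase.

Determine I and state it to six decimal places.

Checks pass: Σm=0; 12 even; l₃=6∈[4,6].
(2·5+1)(2·1+1)(2·6+1) = 429
Δ: 0! 10! 2! / 13! → 1/858
sum: t=0:+1/14400 = 1/14400
3j²(5 1 6; 0 0 0) = Δ·Π!·Σ² = 6/143  (sign +1)
sum: t=0:+1/362880 = 1/362880
3j²(5 1 6; 4 0 -4) = Δ·Π!·Σ² = 10/429  (sign +1)
combine: 4πI² = 429·6/143·10/429 = 60/143
take √, sign +1: I = 0.18272698

0.182727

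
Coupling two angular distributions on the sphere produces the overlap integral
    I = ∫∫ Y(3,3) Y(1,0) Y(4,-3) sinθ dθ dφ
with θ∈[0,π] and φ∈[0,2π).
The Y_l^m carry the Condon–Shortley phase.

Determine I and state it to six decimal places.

-0.162868

Rules hold: Σm=0, L=8 even, 2≤4≤4.
N = 7·3·9 = 189
Δ = 0!·6!·2!/9! = 1/252
Racah Σ t=0..0: t=0:+1/36 = 1/36
⇒ 3j(3 1 4; 0 0 0)² = 4/63, sgn +1
Racah Σ t=0..0: t=0:+1/720 = 1/720
⇒ 3j(3 1 4; 3 0 -3)² = 1/36, sgn -1
4πI² = N·(3j₀)²·(3jₘ)² = 1/3
I = -1·√(0.333333/4π) = -0.16286750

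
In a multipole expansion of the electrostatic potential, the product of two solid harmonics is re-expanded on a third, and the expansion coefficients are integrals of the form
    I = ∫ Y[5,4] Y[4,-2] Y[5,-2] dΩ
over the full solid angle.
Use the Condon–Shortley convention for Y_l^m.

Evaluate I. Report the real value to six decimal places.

0.118854

m-sum 0 ✓  L=14 even ✓  1≤5≤9 ✓
Π(2lᵢ+1) = 11×9×11 = 1089
triangle coeff Δ(5,4,5) = 1/3153150
Σ_t [0,4]: t=0:+1/69120 t=1:−1/1728 t=2:+1/576 t=3:−1/1728 t=4:+1/69120 = 7/11520
(3j)²=2/143 [(5 4 5; 0 0 0)], sign=-1
Σ_t [0,1]: t=0:+1/11520 t=1:−1/25920 = 1/20736
(3j)²=5/429 [(5 4 5; 4 -2 -2)], sign=-1
⇒ 4πI² = 30/169
I = (+1)√(30/169/(4π)) = 0.11885360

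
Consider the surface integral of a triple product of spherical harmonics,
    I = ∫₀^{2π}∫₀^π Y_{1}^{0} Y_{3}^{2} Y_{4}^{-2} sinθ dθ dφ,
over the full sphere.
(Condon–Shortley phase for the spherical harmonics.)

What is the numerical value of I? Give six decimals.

Checks pass: Σm=0; 8 even; l₃=4∈[2,4].
(2·1+1)(2·3+1)(2·4+1) = 189
Δ: 0! 2! 6! / 9! → 1/252
sum: t=0:+1/36 = 1/36
3j²(1 3 4; 0 0 0) = Δ·Π!·Σ² = 4/63  (sign +1)
sum: t=0:+1/120 = 1/120
3j²(1 3 4; 0 2 -2) = Δ·Π!·Σ² = 1/21  (sign +1)
combine: 4πI² = 189·4/63·1/21 = 4/7
take √, sign +1: I = 0.21324362

0.213244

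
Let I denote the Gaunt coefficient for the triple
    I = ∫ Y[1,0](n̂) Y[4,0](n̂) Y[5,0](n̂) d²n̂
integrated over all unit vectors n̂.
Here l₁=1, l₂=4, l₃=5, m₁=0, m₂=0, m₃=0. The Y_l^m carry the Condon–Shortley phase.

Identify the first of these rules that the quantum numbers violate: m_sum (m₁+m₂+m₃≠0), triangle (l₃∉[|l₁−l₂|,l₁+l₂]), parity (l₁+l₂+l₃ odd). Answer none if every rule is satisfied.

m₁+m₂+m₃ = 0 + 0 + 0 = 0  ✓
triangle: |1−4|=3 ≤ l₃=5 ≤ 1+4=5  ✓
parity: l₁+l₂+l₃ = 10 is even  ✓

none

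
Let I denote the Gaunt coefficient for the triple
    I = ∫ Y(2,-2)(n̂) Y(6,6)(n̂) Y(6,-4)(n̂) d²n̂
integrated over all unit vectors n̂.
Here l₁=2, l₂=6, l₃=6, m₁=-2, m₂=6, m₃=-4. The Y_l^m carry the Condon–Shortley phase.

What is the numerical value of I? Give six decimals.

Checks pass: Σm=0; 14 even; l₃=6∈[4,8].
(2·2+1)(2·6+1)(2·6+1) = 845
Δ: 2! 2! 10! / 15! → 1/90090
sum: t=0:+1/69120 t=1:−1/14400 t=2:+1/69120 = -7/172800
3j²(2 6 6; 0 0 0) = Δ·Π!·Σ² = 14/715  (sign -1)
sum: t=2:+1/14515200 = 1/14515200
3j²(2 6 6; -2 6 -4) = Δ·Π!·Σ² = 2/455  (sign +1)
combine: 4πI² = 845·14/715·2/455 = 4/55
take √, sign -1: I = -0.07607531

-0.076075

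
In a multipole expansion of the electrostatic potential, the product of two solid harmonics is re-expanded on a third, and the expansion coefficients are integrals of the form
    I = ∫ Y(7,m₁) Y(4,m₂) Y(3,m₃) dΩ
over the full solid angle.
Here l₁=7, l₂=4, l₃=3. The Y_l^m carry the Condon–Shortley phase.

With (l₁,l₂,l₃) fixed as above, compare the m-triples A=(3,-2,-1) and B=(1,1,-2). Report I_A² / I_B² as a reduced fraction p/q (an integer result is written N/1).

15/4

Same 7,4,3: normalisation and zero-m 3j drop out of the ratio.
A: Δ: 8! 6! 0! / 15! → 1/45045; sum: t=2:+1/69120 = 1/69120; 3j²(7 4 3; 3 -2 -1) = Δ·Π!·Σ² = 4/143  (sign +1)
B: Δ: 8! 6! 0! / 15! → 1/45045; sum: t=5:−1/86400 = -1/86400; 3j²(7 4 3; 1 1 -2) = Δ·Π!·Σ² = 16/2145  (sign +1)
I_A²/I_B² = (4/143)/(16/2145) = 15/4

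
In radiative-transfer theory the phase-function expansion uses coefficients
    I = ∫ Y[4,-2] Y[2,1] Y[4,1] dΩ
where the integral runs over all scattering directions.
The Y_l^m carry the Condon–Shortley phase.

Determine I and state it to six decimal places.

m-sum 0 ✓  L=10 even ✓  2≤4≤6 ✓
Π(2lᵢ+1) = 9×5×9 = 405
triangle coeff Δ(4,2,4) = 1/13860
Σ_t [0,2]: t=0:+1/192 t=1:−1/36 t=2:+1/192 = -5/288
(3j)²=20/693 [(4 2 4; 0 0 0)], sign=-1
Σ_t [1,2]: t=1:−1/240 t=2:+1/96 = 1/160
(3j)²=27/1540 [(4 2 4; -2 1 1)], sign=-1
⇒ 4πI² = 1215/5929
I = (+1)√(1215/5929/(4π)) = 0.12770047

0.127700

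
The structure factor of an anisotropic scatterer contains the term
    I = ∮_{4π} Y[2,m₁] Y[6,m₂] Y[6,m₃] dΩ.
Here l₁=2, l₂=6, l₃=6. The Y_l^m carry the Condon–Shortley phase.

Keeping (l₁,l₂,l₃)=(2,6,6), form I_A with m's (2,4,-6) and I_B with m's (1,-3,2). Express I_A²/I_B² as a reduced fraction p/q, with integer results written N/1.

l's match ⇒ only the (l;m) 3-j factors differ between A and B.
A: triangle coeff Δ(2,6,6) = 1/90090; Σ_t [0,0]: t=0:+1/14515200 = 1/14515200; (3j)²=2/455 [(2 6 6; 2 4 -6)], sign=+1
B: triangle coeff Δ(2,6,6) = 1/90090; Σ_t [0,1]: t=0:+1/60480 t=1:−1/161280 = 1/96768; (3j)²=15/1001 [(2 6 6; 1 -3 2)], sign=+1
I_A²/I_B² = (2/455)/(15/1001) = 22/75

22/75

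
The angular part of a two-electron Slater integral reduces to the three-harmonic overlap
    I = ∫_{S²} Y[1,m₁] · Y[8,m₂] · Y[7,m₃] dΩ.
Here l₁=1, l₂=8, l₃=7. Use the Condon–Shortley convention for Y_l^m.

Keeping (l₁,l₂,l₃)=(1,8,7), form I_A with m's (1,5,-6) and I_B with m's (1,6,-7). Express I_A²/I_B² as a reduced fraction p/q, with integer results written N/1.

3/1

l's match ⇒ only the (l;m) 3-j factors differ between A and B.
A: triangle coeff Δ(1,8,7) = 1/2040; Σ_t [0,0]: t=0:+1/12454041600 = 1/12454041600; (3j)²=1/680 [(1 8 7; 1 5 -6)], sign=-1
B: triangle coeff Δ(1,8,7) = 1/2040; Σ_t [0,0]: t=0:+1/174356582400 = 1/174356582400; (3j)²=1/2040 [(1 8 7; 1 6 -7)], sign=+1
I_A²/I_B² = (1/680)/(1/2040) = 3/1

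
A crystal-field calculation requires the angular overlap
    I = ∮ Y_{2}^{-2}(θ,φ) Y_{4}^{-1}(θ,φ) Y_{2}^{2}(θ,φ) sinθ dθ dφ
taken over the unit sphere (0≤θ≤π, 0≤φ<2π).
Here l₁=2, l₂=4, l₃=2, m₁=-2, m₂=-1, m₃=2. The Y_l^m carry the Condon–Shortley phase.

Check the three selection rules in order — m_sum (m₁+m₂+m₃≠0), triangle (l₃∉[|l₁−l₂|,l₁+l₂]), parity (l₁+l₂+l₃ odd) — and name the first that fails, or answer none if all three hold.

azimuthal sum: -2 − 1 + 2 = -1  ✗
2 ≤ 2 ≤ 6 (triangle on l)
L = 2 + 4 + 2 = 8 (even)

m_sum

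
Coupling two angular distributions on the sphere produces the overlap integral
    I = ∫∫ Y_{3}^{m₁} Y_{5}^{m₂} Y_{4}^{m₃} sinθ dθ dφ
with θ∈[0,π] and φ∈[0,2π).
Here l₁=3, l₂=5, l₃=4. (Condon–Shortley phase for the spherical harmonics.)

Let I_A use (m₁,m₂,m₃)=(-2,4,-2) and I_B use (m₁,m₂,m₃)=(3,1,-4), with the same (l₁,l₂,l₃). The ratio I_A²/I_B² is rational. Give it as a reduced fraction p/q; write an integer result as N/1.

Shared (l₁,l₂,l₃)=(3,5,4): N and (l;000)² cancel in I_A²/I_B².
A: Δ = 4!·2!·6!/13! = 1/180180; Racah Σ t=3..4: t=3:−1/8640 t=4:+1/2880 = 1/4320; ⇒ 3j(3 5 4; -2 4 -2)² = 8/429, sgn +1
B: Δ = 4!·2!·6!/13! = 1/180180; Racah Σ t=0..0: t=0:+1/34560 = 1/34560; ⇒ 3j(3 5 4; 3 1 -4)² = 1/429, sgn +1
I_A²/I_B² = (8/429)/(1/429) = 8/1

8/1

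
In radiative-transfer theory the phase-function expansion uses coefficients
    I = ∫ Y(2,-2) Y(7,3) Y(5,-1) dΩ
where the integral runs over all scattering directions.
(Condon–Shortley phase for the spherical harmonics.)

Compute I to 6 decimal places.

-0.164220

m-sum 0 ✓  L=14 even ✓  5≤5≤9 ✓
Π(2lᵢ+1) = 5×15×11 = 825
triangle coeff Δ(2,7,5) = 1/15015
Σ_t [2,2]: t=2:+1/57600 = 1/57600
(3j)²=21/715 [(2 7 5; 0 0 0)], sign=-1
Σ_t [4,4]: t=4:+1/414720 = 1/414720
(3j)²=2/143 [(2 7 5; -2 3 -1)], sign=+1
⇒ 4πI² = 630/1859
I = (-1)√(630/1859/(4π)) = -0.16421985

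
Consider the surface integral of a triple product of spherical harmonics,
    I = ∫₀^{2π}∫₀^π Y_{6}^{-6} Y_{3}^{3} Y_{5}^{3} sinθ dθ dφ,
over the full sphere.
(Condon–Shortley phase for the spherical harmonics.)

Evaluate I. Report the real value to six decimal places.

-0.119512

Rules hold: Σm=0, L=14 even, 3≤5≤9.
N = 13·7·11 = 1001
Δ = 4!·8!·2!/15! = 1/675675
Racah Σ t=1..3: t=1:−1/8640 t=2:+1/2304 t=3:−1/8640 = 7/34560
⇒ 3j(6 3 5; 0 0 0)² = 7/429, sgn -1
Racah Σ t=4..4: t=4:+1/1935360 = 1/1935360
⇒ 3j(6 3 5; -6 3 3)² = 1/91, sgn +1
4πI² = N·(3j₀)²·(3jₘ)² = 7/39
I = -1·√(0.179487/4π) = -0.11951207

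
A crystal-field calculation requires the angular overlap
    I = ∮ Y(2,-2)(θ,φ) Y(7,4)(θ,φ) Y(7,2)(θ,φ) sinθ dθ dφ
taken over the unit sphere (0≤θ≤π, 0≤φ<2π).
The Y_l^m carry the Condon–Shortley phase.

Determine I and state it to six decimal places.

m-sum = -2 + 4 + 2 = 4 ≠ 0 ⇒ I = 0

0.000000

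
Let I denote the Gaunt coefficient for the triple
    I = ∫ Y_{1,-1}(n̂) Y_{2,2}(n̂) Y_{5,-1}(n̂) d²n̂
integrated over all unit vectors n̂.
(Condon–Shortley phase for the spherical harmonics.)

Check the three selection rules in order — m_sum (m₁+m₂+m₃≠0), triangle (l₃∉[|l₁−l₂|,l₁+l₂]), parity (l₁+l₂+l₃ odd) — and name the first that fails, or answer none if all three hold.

triangle

azimuthal sum: -1 + 2 − 1 = 0  ✓
1 ≤ 5 ≤ 3 (triangle on l)  ✗
L = 1 + 2 + 5 = 8 (even)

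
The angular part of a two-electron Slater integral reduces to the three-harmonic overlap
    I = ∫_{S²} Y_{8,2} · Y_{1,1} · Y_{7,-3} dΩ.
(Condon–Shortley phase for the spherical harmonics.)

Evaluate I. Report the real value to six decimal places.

Checks pass: Σm=0; 16 even; l₃=7∈[7,9].
(2·8+1)(2·1+1)(2·7+1) = 765
Δ: 2! 14! 0! / 17! → 1/2040
sum: t=1:−1/25401600 = -1/25401600
3j²(8 1 7; 0 0 0) = Δ·Π!·Σ² = 8/255  (sign +1)
sum: t=2:+1/174182400 = 1/174182400
3j²(8 1 7; 2 1 -3) = Δ·Π!·Σ² = 1/136  (sign +1)
combine: 4πI² = 765·8/255·1/136 = 3/17
take √, sign +1: I = 0.11850352

0.118504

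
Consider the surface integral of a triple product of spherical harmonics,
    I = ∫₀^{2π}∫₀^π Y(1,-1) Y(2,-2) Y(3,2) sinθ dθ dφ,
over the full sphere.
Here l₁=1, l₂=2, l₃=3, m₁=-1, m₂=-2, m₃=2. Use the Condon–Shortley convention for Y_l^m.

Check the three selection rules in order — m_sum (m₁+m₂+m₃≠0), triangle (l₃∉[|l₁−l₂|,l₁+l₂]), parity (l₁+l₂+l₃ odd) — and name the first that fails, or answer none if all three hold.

m₁+m₂+m₃ = -1 − 2 + 2 = -1  ✗
triangle: |1−2|=1 ≤ l₃=3 ≤ 1+2=3
parity: l₁+l₂+l₃ = 6 is even

m_sum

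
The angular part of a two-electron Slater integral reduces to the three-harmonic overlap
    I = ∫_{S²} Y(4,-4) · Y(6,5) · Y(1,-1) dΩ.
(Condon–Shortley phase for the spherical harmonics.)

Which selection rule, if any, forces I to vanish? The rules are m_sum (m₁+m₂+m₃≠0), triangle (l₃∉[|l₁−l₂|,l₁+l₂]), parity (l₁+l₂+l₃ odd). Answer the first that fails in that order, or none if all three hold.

azimuthal sum: -4 + 5 − 1 = 0  ✓
2 ≤ 1 ≤ 10 (triangle on l)  ✗
L = 4 + 6 + 1 = 11 (odd)

triangle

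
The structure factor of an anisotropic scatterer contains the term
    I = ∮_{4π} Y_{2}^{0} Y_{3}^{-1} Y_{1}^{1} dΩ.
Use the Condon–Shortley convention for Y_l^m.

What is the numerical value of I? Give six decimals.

Rules hold: Σm=0, L=6 even, 1≤1≤5.
N = 5·7·3 = 105
Δ = 4!·0!·2!/7! = 1/105
Racah Σ t=2..2: t=2:+1/4 = 1/4
⇒ 3j(2 3 1; 0 0 0)² = 3/35, sgn -1
Racah Σ t=2..2: t=2:+1/8 = 1/8
⇒ 3j(2 3 1; 0 -1 1)² = 2/35, sgn +1
4πI² = N·(3j₀)²·(3jₘ)² = 18/35
I = -1·√(0.514286/4π) = -0.20230066

-0.202301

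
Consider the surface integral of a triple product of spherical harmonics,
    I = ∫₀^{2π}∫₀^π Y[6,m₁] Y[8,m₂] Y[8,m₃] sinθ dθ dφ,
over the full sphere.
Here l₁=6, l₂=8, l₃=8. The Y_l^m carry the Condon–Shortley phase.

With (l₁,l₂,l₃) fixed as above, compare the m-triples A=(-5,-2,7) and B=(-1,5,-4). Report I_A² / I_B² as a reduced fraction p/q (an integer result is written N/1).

Same 6,8,8: normalisation and zero-m 3j drop out of the ratio.
A: Δ: 6! 6! 10! / 23! → 1/13742520792; sum: t=5:−1/31352832000 t=6:+1/313528320000 = -1/34836480000; 3j²(6 8 8; -5 -2 7) = Δ·Π!·Σ² = 243/29716  (sign +1)
B: Δ: 6! 6! 10! / 23! → 1/13742520792; sum: t=3:−1/6270566400 t=4:+1/627056640 t=5:−1/464486400 t=6:+1/2612736000 = -1/2985984000; 3j²(6 8 8; -1 5 -4) = Δ·Π!·Σ² = 63/29716  (sign -1)
I_A²/I_B² = (243/29716)/(63/29716) = 27/7

27/7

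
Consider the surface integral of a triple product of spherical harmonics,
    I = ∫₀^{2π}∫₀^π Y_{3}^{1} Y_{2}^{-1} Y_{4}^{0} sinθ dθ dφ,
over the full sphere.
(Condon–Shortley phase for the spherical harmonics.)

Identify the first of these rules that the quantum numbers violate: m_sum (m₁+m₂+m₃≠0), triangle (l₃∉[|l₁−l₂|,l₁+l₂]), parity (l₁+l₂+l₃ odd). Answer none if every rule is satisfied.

parity

Σmᵢ = 0  ✓
l₃∈[|l₁−l₂|,l₁+l₂]=[1,5], have l₃=4  ✓
Σlᵢ = 9 ⇒ odd  ✗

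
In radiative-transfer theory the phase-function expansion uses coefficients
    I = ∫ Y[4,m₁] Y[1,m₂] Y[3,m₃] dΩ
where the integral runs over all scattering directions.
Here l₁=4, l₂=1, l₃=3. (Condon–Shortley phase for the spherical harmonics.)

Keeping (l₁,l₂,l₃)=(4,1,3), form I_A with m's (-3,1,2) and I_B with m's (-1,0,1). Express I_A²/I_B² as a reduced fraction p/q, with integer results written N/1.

7/5

Shared (l₁,l₂,l₃)=(4,1,3): N and (l;000)² cancel in I_A²/I_B².
A: Δ = 2!·6!·0!/9! = 1/252; Racah Σ t=2..2: t=2:+1/240 = 1/240; ⇒ 3j(4 1 3; -3 1 2)² = 1/12, sgn -1
B: Δ = 2!·6!·0!/9! = 1/252; Racah Σ t=1..1: t=1:−1/48 = -1/48; ⇒ 3j(4 1 3; -1 0 1)² = 5/84, sgn -1
I_A²/I_B² = (1/12)/(5/84) = 7/5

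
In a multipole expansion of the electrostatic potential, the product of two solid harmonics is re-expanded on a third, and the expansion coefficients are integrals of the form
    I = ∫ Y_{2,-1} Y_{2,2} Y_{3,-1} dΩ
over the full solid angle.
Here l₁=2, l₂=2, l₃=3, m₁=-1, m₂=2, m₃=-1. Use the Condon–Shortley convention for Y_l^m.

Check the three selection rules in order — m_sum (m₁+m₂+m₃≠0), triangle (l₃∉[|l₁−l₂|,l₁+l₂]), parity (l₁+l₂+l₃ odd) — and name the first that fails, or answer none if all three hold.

parity

azimuthal sum: -1 + 2 − 1 = 0  ✓
0 ≤ 3 ≤ 4 (triangle on l)  ✓
L = 2 + 2 + 3 = 7 (odd)  ✗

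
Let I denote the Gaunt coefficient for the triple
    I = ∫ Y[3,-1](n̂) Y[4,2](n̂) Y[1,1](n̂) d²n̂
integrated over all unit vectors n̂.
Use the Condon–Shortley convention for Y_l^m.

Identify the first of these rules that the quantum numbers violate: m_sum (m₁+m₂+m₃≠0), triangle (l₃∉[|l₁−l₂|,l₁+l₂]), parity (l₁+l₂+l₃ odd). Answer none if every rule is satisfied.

m_sum

m₁+m₂+m₃ = -1 + 2 + 1 = 2  ✗
triangle: |3−4|=1 ≤ l₃=1 ≤ 3+4=7
parity: l₁+l₂+l₃ = 8 is even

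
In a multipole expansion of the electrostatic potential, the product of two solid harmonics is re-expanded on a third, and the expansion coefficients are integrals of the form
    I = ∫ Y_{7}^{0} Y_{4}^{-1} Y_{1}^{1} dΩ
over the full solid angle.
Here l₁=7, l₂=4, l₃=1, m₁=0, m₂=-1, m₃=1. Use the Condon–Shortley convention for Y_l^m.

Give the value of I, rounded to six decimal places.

|7−4|≤1≤7+4 violated ⇒ I = 0

0.000000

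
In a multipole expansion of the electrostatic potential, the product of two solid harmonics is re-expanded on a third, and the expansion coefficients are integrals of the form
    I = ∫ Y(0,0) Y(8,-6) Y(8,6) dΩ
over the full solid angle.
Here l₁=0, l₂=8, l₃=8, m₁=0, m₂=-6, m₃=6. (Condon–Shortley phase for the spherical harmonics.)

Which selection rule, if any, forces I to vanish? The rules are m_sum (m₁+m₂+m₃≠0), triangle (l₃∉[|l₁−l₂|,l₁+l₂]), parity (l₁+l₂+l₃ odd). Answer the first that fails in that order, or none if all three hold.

m₁+m₂+m₃ = 0 − 6 + 6 = 0  ✓
triangle: |0−8|=8 ≤ l₃=8 ≤ 0+8=8  ✓
parity: l₁+l₂+l₃ = 16 is even  ✓

none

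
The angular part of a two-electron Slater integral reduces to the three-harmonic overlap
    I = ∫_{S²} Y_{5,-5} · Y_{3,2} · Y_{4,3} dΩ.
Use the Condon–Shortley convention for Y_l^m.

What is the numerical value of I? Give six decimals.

m-sum 0 ✓  L=12 even ✓  2≤4≤8 ✓
Π(2lᵢ+1) = 11×7×9 = 693
triangle coeff Δ(5,3,4) = 1/180180
Σ_t [1,3]: t=1:−1/576 t=2:+1/144 t=3:−1/576 = 1/288
(3j)²=20/1001 [(5 3 4; 0 0 0)], sign=+1
Σ_t [4,4]: t=4:+1/17280 = 1/17280
(3j)²=35/858 [(5 3 4; -5 2 3)], sign=-1
⇒ 4πI² = 1050/1859
I = (-1)√(1050/1859/(4π)) = -0.21200691

-0.212007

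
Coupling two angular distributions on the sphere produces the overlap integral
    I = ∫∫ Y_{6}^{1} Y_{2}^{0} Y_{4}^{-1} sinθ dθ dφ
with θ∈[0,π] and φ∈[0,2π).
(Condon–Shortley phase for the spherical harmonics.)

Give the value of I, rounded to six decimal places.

Rules hold: Σm=0, L=12 even, 4≤4≤8.
N = 13·5·9 = 585
Δ = 4!·8!·0!/13! = 1/6435
Racah Σ t=2..2: t=2:+1/2304 = 1/2304
⇒ 3j(6 2 4; 0 0 0)² = 5/143, sgn +1
Racah Σ t=2..2: t=2:+1/2880 = 1/2880
⇒ 3j(6 2 4; 1 0 -1)² = 14/429, sgn -1
4πI² = N·(3j₀)²·(3jₘ)² = 1050/1573
I = -1·√(0.667514/4π) = -0.23047581

-0.230476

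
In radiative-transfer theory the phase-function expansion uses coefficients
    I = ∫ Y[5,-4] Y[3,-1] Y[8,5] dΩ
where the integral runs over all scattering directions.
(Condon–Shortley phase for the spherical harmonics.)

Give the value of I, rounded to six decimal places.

-0.194444

Checks pass: Σm=0; 16 even; l₃=8∈[2,8].
(2·5+1)(2·3+1)(2·8+1) = 1309
Δ: 0! 10! 6! / 17! → 1/136136
sum: t=0:+1/518400 = 1/518400
3j²(5 3 8; 0 0 0) = Δ·Π!·Σ² = 56/2431  (sign +1)
sum: t=0:+1/17418240 = 1/17418240
3j²(5 3 8; -4 -1 5) = Δ·Π!·Σ² = 15/952  (sign -1)
combine: 4πI² = 1309·56/2431·15/952 = 105/221
take √, sign -1: I = -0.19444357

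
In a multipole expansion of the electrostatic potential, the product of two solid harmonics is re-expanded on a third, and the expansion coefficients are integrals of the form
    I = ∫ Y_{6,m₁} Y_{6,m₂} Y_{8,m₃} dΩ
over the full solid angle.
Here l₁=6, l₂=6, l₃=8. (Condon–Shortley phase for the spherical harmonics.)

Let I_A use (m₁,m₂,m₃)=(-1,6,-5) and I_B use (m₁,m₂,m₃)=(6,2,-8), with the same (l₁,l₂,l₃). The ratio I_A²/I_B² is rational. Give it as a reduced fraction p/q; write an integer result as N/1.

7/2

l's match ⇒ only the (l;m) 3-j factors differ between A and B.
A: triangle coeff Δ(6,6,8) = 1/1309458150; Σ_t [4,4]: t=4:+1/696729600 = 1/696729600; (3j)²=11/646 [(6 6 8; -1 6 -5)], sign=-1
B: triangle coeff Δ(6,6,8) = 1/1309458150; Σ_t [0,0]: t=0:+1/39016857600 = 1/39016857600; (3j)²=11/2261 [(6 6 8; 6 2 -8)], sign=+1
I_A²/I_B² = (11/646)/(11/2261) = 7/2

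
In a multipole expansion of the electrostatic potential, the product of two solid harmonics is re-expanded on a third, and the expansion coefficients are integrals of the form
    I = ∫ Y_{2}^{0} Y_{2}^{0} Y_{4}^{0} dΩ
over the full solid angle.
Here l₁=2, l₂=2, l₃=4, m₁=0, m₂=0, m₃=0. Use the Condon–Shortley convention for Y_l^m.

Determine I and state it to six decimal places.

0.241796

Rules hold: Σm=0, L=8 even, 0≤4≤4.
N = 5·5·9 = 225
Δ = 0!·4!·4!/9! = 1/630
Racah Σ t=0..0: t=0:+1/16 = 1/16
⇒ 3j(2 2 4; 0 0 0)² = 2/35, sgn +1
(m-triple is (0,0,0) — same symbol as above.)
4πI² = N·(3j₀)²·(3jₘ)² = 36/49
I = +1·√(0.734694/4π) = 0.24179554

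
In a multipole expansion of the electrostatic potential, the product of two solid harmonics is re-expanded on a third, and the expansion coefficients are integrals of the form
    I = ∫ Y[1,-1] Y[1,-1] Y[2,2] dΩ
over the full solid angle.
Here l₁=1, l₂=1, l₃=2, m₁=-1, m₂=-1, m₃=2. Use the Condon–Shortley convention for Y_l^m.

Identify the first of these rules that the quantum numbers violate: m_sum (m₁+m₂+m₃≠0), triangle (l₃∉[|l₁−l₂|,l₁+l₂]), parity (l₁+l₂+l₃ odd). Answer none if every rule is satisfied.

m₁+m₂+m₃ = -1 − 1 + 2 = 0  ✓
triangle: |1−1|=0 ≤ l₃=2 ≤ 1+1=2  ✓
parity: l₁+l₂+l₃ = 4 is even  ✓

none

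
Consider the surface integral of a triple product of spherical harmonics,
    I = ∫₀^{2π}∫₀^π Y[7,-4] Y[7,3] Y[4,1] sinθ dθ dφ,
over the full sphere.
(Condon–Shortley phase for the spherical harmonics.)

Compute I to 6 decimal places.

m-sum 0 ✓  L=18 even ✓  0≤4≤14 ✓
Π(2lᵢ+1) = 15×15×9 = 2025
triangle coeff Δ(7,7,4) = 1/58198140
Σ_t [3,7]: t=3:−1/17418240 t=4:+1/622080 t=5:−1/230400 t=6:+1/622080 t=7:−1/17418240 = -1/806400
(3j)²=2268/230945 [(7 7 4; 0 0 0)], sign=-1
Σ_t [7,10]: t=7:−1/4354560 t=8:+1/1935360 t=9:−1/8709120 t=10:+1/522547200 = 13/74649600
(3j)²=91/11628 [(7 7 4; -4 3 1)], sign=-1
⇒ 4πI² = 178605/1147619
I = (+1)√(178605/1147619/(4π)) = 0.11128663

0.111287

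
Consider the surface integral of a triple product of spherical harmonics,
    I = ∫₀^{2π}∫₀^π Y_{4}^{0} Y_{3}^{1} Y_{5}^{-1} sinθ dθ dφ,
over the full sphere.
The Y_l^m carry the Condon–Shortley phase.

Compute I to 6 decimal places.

-0.086020

Rules hold: Σm=0, L=12 even, 1≤5≤7.
N = 9·7·11 = 693
Δ = 2!·6!·4!/13! = 1/180180
Racah Σ t=0..2: t=0:+1/576 t=1:−1/144 t=2:+1/576 = -1/288
⇒ 3j(4 3 5; 0 0 0)² = 20/1001, sgn +1
Racah Σ t=0..2: t=0:+1/2304 t=1:−1/216 t=2:+1/384 = -11/6912
⇒ 3j(4 3 5; 0 1 -1)² = 11/1638, sgn -1
4πI² = N·(3j₀)²·(3jₘ)² = 110/1183
I = -1·√(0.0929839/4π) = -0.08601992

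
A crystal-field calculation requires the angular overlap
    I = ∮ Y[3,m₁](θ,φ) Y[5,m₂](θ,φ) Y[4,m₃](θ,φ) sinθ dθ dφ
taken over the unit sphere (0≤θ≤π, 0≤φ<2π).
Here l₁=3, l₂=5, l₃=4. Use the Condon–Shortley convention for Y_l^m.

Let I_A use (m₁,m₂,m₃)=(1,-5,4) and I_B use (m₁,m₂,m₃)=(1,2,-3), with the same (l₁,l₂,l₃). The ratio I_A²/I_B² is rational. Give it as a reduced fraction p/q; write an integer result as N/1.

Same 3,5,4: normalisation and zero-m 3j drop out of the ratio.
A: Δ: 4! 2! 6! / 13! → 1/180180; sum: t=0:+1/34560 = 1/34560; 3j²(3 5 4; 1 -5 4) = Δ·Π!·Σ² = 14/429  (sign +1)
B: Δ: 4! 2! 6! / 13! → 1/180180; sum: t=1:−1/4320 t=2:+1/960 = 7/8640; 3j²(3 5 4; 1 2 -3) = Δ·Π!·Σ² = 343/12870  (sign -1)
I_A²/I_B² = (14/429)/(343/12870) = 60/49

60/49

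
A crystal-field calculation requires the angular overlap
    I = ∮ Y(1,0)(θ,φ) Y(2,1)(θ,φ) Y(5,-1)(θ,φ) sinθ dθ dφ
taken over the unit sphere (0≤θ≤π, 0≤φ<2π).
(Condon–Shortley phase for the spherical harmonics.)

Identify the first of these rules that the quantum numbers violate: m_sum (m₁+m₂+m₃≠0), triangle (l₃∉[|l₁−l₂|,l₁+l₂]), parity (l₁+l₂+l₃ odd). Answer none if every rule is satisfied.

triangle

azimuthal sum: 0 + 1 − 1 = 0  ✓
1 ≤ 5 ≤ 3 (triangle on l)  ✗
L = 1 + 2 + 5 = 8 (even)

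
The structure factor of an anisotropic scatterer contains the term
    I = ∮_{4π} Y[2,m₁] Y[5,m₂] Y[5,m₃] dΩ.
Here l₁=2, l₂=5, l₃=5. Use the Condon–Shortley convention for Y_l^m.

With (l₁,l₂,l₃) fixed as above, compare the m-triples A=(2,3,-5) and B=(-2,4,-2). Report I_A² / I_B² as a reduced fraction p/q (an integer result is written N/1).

Same 2,5,5: normalisation and zero-m 3j drop out of the ratio.
A: Δ: 2! 2! 8! / 13! → 1/38610; sum: t=0:+1/161280 = 1/161280; 3j²(2 5 5; 2 3 -5) = Δ·Π!·Σ² = 1/143  (sign +1)
B: Δ: 2! 2! 8! / 13! → 1/38610; sum: t=2:+1/20160 = 1/20160; 3j²(2 5 5; -2 4 -2) = Δ·Π!·Σ² = 12/715  (sign -1)
I_A²/I_B² = (1/143)/(12/715) = 5/12

5/12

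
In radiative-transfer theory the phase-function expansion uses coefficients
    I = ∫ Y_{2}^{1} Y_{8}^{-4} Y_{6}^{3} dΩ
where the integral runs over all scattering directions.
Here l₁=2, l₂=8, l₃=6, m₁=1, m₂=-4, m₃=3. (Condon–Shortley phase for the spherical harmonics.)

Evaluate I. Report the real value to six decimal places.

m-sum 0 ✓  L=16 even ✓  6≤6≤10 ✓
Π(2lᵢ+1) = 5×17×13 = 1105
triangle coeff Δ(2,8,6) = 1/30940
Σ_t [2,2]: t=2:+1/2073600 = 1/2073600
(3j)²=28/1105 [(2 8 6; 0 0 0)], sign=+1
Σ_t [1,1]: t=1:−1/13063680 = -1/13063680
(3j)²=44/1547 [(2 8 6; 1 -4 3)], sign=+1
⇒ 4πI² = 176/221
I = (+1)√(176/221/(4π)) = 0.25174176

0.251742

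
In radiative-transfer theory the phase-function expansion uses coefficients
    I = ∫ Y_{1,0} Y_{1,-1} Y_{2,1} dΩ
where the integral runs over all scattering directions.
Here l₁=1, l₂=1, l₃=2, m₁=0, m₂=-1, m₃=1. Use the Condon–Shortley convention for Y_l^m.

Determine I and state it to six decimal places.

m-sum 0 ✓  L=4 even ✓  0≤2≤2 ✓
Π(2lᵢ+1) = 3×3×5 = 45
triangle coeff Δ(1,1,2) = 1/30
Σ_t [0,0]: t=0:+1/1 = 1/1
(3j)²=2/15 [(1 1 2; 0 0 0)], sign=+1
Σ_t [0,0]: t=0:+1/2 = 1/2
(3j)²=1/10 [(1 1 2; 0 -1 1)], sign=-1
⇒ 4πI² = 3/5
I = (-1)√(3/5/(4π)) = -0.21850969

-0.218510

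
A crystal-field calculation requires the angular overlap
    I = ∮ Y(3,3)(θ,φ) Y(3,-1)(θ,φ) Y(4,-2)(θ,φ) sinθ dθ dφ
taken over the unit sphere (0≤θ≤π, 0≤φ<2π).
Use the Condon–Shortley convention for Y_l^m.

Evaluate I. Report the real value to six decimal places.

Rules hold: Σm=0, L=10 even, 0≤4≤6.
N = 7·7·9 = 441
Δ = 2!·4!·4!/11! = 1/34650
Racah Σ t=0..2: t=0:+1/72 t=1:−1/16 t=2:+1/72 = -5/144
⇒ 3j(3 3 4; 0 0 0)² = 2/77, sgn -1
Racah Σ t=0..0: t=0:+1/192 = 1/192
⇒ 3j(3 3 4; 3 -1 -2)² = 3/77, sgn +1
4πI² = N·(3j₀)²·(3jₘ)² = 54/121
I = -1·√(0.446281/4π) = -0.18845135

-0.188451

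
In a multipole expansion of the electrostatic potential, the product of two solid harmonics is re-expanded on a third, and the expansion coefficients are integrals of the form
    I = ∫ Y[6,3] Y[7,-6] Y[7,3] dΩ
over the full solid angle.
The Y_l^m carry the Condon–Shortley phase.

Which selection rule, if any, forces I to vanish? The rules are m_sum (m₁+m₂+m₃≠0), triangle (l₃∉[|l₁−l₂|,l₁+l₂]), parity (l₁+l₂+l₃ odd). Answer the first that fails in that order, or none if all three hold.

none

azimuthal sum: 3 − 6 + 3 = 0  ✓
1 ≤ 7 ≤ 13 (triangle on l)  ✓
L = 6 + 7 + 7 = 20 (even)  ✓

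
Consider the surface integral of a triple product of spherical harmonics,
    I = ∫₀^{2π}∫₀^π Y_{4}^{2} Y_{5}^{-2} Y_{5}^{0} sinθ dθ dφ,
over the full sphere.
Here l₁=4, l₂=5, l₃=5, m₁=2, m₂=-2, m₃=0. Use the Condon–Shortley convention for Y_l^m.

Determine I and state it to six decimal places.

Checks pass: Σm=0; 14 even; l₃=5∈[1,9].
(2·4+1)(2·5+1)(2·5+1) = 1089
Δ: 4! 4! 6! / 15! → 1/3153150
sum: t=0:+1/69120 t=1:−1/1728 t=2:+1/576 t=3:−1/1728 t=4:+1/69120 = 7/11520
3j²(4 5 5; 0 0 0) = Δ·Π!·Σ² = 2/143  (sign -1)
sum: t=0:+1/3456 t=1:−1/1728 t=2:+1/11520 = -7/34560
3j²(4 5 5; 2 -2 0) = Δ·Π!·Σ² = 7/858  (sign +1)
combine: 4πI² = 1089·2/143·7/858 = 21/169
take √, sign -1: I = -0.09944006

-0.099440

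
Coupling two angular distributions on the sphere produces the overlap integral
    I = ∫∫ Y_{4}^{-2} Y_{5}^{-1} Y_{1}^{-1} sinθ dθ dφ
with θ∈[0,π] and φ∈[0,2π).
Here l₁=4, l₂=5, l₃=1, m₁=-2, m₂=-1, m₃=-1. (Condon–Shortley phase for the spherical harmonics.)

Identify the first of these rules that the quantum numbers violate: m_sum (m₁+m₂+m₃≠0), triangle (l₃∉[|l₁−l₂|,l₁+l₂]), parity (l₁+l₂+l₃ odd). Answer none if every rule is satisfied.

m_sum

azimuthal sum: -2 − 1 − 1 = -4  ✗
1 ≤ 1 ≤ 9 (triangle on l)
L = 4 + 5 + 1 = 10 (even)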